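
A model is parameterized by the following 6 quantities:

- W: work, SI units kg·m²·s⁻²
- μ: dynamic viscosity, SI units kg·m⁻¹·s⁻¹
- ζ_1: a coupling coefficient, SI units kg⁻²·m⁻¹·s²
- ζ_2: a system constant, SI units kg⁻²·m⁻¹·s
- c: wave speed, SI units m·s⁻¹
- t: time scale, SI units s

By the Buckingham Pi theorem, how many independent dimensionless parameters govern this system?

There are 6 variables and 3 base dimensions (M, L, T).
The dimension matrix has rank 3.
Independent dimensionless groups: 6 − 3 = 3.

3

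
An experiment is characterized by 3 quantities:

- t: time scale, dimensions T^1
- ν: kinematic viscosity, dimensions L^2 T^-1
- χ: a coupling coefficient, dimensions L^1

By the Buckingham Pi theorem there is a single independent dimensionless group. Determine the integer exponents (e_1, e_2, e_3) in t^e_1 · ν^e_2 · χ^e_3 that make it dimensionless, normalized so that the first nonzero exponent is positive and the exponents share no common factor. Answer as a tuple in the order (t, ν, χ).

(1, 1, -2)

L: e_1·(0) + e_2·(2) + e_3·(1) = 0
T: e_1·(1) + e_2·(-1) + e_3·(0) = 0
Solving this homogeneous linear system for the smallest-integer solution (first nonzero entry positive) gives (1, 1, -2).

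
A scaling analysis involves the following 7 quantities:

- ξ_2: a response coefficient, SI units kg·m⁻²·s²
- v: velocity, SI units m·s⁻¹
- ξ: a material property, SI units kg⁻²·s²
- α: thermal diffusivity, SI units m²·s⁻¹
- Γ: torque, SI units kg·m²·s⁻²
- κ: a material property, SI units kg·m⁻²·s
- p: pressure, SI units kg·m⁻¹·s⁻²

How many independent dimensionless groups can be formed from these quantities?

4

There are 7 variables and 3 base dimensions (M, L, T).
The dimension matrix has rank 3.
Independent dimensionless groups: 7 − 3 = 4.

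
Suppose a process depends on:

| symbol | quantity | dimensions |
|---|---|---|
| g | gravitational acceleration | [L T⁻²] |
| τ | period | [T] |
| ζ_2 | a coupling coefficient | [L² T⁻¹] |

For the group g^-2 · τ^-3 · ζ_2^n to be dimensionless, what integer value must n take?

1

Balance the L exponent: (2)·n from ζ_2, plus −2·(1) − 3·(0) = -2 from the rest, must sum to zero.
2n − 2 = 0, so n = 1.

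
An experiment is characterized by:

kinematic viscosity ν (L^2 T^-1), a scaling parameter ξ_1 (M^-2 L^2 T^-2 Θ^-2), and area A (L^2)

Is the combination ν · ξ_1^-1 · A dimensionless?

no

Sum the exponent of each base dimension across the product:
  M: [ν]_M − [ξ_1]_M + [A]_M = (0) − (-2) + (0) = 2
  L: [ν]_L − [ξ_1]_L + [A]_L = (2) − (2) + (2) = 2
  T: [ν]_T − [ξ_1]_T + [A]_T = (-1) − (-2) + (0) = 1
  Θ: [ν]_Θ − [ξ_1]_Θ + [A]_Θ = (0) − (-2) + (0) = 2
Net dimensions [M² L² T Θ²] ≠ [1] — not dimensionless.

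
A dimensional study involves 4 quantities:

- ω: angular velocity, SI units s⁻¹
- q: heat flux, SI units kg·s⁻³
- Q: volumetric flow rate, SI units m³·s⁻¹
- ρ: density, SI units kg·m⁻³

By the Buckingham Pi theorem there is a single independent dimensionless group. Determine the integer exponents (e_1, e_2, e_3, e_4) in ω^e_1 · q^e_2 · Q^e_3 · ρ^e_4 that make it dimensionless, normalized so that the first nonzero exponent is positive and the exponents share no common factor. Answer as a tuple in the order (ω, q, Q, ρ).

M: e_1·(0) + e_2·(1) + e_3·(0) + e_4·(1) = 0
L: e_1·(0) + e_2·(0) + e_3·(3) + e_4·(-3) = 0
T: e_1·(-1) + e_2·(-3) + e_3·(-1) + e_4·(0) = 0
Solving this homogeneous linear system for the smallest-integer solution (first nonzero entry positive) gives (2, -1, 1, 1).

(2, -1, 1, 1)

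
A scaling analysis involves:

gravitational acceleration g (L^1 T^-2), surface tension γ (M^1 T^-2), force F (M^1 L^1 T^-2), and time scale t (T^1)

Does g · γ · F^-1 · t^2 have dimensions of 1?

Sum the exponent of each base dimension across the product:
  M: [g]_M + [γ]_M − [F]_M + 2·[t]_M = (0) + (1) − (1) + 2·(0) = 0
  L: [g]_L + [γ]_L − [F]_L + 2·[t]_L = (1) + (0) − (1) + 2·(0) = 0
  T: [g]_T + [γ]_T − [F]_T + 2·[t]_T = (-2) + (-2) − (-2) + 2·(1) = 0
  Θ: [g]_Θ + [γ]_Θ − [F]_Θ + 2·[t]_Θ = (0) + (0) − (0) + 2·(0) = 0
All base exponents vanish — dimensionless.

yes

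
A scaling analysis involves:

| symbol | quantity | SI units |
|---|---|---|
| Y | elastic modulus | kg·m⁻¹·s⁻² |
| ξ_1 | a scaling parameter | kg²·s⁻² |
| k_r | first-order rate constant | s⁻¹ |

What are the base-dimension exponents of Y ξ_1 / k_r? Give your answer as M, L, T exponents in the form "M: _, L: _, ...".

M: 3, L: -1, T: -3

Collect each base-dimension exponent across the product:
  M: (1) + (2) − (0) = 3
  L: (-1) + (0) − (0) = -1
  T: (-2) + (-2) − (-1) = -3
So the dimensions are [M³ L⁻¹ T⁻³].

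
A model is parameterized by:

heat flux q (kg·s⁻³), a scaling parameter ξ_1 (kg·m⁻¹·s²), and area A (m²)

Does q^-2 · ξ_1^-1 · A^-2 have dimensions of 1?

Sum the exponent of each base dimension across the product:
  M: −2·[q]_M − [ξ_1]_M − 2·[A]_M = −2·(1) − (1) − 2·(0) = -3
  L: −2·[q]_L − [ξ_1]_L − 2·[A]_L = −2·(0) − (-1) − 2·(2) = -3
  T: −2·[q]_T − [ξ_1]_T − 2·[A]_T = −2·(-3) − (2) − 2·(0) = 4
Net dimensions [M⁻³ L⁻³ T⁴] ≠ [1] — not dimensionless.

no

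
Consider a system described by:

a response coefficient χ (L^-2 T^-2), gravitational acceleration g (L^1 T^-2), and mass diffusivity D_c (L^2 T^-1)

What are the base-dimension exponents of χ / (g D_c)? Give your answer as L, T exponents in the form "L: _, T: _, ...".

Collect each base-dimension exponent across the product:
  L: (-2) − (1) − (2) = -5
  T: (-2) − (-2) − (-1) = 1
So the dimensions are [L⁻⁵ T].

L: -5, T: 1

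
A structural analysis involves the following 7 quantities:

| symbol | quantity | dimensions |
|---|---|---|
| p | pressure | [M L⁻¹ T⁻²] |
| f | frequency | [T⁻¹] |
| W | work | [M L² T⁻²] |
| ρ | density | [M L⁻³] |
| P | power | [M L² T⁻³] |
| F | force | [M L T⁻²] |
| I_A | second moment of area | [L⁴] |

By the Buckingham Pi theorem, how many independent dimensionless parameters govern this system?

4

There are 7 variables and 3 base dimensions (M, L, T).
The dimension matrix has rank 3.
Independent dimensionless groups: 7 − 3 = 4.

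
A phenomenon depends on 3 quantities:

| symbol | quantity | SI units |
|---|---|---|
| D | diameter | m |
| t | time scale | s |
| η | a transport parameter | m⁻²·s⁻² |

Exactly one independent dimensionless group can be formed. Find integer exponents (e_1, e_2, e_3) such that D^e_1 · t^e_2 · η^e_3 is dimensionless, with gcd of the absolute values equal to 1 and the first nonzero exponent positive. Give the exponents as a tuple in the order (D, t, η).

(2, 2, 1)

L: e_1·(1) + e_2·(0) + e_3·(-2) = 0
T: e_1·(0) + e_2·(1) + e_3·(-2) = 0
Solving this homogeneous linear system for the smallest-integer solution (first nonzero entry positive) gives (2, 2, 1).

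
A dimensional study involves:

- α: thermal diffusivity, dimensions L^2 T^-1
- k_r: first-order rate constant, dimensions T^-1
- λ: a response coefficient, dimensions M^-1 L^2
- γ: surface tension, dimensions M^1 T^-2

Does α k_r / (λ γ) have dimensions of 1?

Sum the exponent of each base dimension across the product:
  M: [α]_M + [k_r]_M − [λ]_M − [γ]_M = (0) + (0) − (-1) − (1) = 0
  L: [α]_L + [k_r]_L − [λ]_L − [γ]_L = (2) + (0) − (2) − (0) = 0
  T: [α]_T + [k_r]_T − [λ]_T − [γ]_T = (-1) + (-1) − (0) − (-2) = 0
All base exponents vanish — dimensionless.

yes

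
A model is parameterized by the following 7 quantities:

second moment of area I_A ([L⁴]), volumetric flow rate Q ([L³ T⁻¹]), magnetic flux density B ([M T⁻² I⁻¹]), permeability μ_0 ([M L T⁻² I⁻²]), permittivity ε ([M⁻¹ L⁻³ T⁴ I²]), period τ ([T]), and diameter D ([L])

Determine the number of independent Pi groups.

There are 7 variables and 4 base dimensions (M, L, T, I).
The dimension matrix has rank 4.
Independent dimensionless groups: 7 − 4 = 3.

3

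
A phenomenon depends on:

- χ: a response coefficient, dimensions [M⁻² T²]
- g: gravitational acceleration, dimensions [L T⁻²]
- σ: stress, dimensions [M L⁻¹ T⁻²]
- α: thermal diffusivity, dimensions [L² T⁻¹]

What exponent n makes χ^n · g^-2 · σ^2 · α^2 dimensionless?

Balance the M exponent: (-2)·n from χ, plus −2·(0) + 2·(1) + 2·(0) = 2 from the rest, must sum to zero.
-2n + 2 = 0, so n = 1.

1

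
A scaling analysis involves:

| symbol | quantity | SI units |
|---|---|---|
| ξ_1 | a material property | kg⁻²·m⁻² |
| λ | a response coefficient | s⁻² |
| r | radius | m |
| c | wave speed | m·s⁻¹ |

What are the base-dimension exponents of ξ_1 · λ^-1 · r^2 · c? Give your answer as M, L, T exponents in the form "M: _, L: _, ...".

M: -2, L: 1, T: 1

Collect each base-dimension exponent across the product:
  M: (-2) − (0) + 2·(0) + (0) = -2
  L: (-2) − (0) + 2·(1) + (1) = 1
  T: (0) − (-2) + 2·(0) + (-1) = 1
So the dimensions are [M⁻² L T].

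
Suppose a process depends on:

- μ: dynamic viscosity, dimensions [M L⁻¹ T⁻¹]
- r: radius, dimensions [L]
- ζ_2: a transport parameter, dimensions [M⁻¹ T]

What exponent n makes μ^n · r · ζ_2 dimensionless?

Balance the M exponent: (1)·n from μ, plus (0) + (-1) = -1 from the rest, must sum to zero.
n − 1 = 0, so n = 1.

1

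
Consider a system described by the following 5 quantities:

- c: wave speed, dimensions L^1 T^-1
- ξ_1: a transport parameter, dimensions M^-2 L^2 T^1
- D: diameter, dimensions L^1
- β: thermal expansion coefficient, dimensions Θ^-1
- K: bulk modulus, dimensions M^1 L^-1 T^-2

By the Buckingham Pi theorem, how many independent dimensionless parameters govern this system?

There are 5 variables and 4 base dimensions (M, L, T, Θ).
The dimension matrix has rank 4.
Independent dimensionless groups: 5 − 4 = 1.

1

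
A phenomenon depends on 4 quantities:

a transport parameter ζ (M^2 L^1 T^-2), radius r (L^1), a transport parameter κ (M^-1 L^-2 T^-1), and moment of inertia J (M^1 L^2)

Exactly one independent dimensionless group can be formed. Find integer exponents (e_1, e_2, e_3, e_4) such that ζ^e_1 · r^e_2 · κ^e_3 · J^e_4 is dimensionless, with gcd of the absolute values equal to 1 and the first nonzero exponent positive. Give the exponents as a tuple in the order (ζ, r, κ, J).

M: e_1·(2) + e_2·(0) + e_3·(-1) + e_4·(1) = 0
L: e_1·(1) + e_2·(1) + e_3·(-2) + e_4·(2) = 0
T: e_1·(-2) + e_2·(0) + e_3·(-1) + e_4·(0) = 0
Solving this homogeneous linear system for the smallest-integer solution (first nonzero entry positive) gives (1, 3, -2, -4).

(1, 3, -2, -4)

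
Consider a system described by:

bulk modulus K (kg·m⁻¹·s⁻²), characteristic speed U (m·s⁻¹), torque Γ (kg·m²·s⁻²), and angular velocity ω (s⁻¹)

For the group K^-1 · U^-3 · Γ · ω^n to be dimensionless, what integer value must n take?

3

Balance the T exponent: (-1)·n from ω, plus −(-2) − 3·(-1) + (-2) = 3 from the rest, must sum to zero.
−n + 3 = 0, so n = 3.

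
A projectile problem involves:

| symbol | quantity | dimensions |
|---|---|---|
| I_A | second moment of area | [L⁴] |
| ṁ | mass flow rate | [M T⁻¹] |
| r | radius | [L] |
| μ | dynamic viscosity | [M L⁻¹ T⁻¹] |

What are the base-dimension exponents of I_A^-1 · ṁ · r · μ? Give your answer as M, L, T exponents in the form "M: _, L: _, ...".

M: 2, L: -4, T: -2

Collect each base-dimension exponent across the product:
  M: −(0) + (1) + (0) + (1) = 2
  L: −(4) + (0) + (1) + (-1) = -4
  T: −(0) + (-1) + (0) + (-1) = -2
So the dimensions are [M² L⁻⁴ T⁻²].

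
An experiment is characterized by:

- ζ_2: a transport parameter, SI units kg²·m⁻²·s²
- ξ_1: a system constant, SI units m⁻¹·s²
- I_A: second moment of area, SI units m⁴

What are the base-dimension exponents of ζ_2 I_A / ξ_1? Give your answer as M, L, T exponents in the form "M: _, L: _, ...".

Collect each base-dimension exponent across the product:
  M: (2) − (0) + (0) = 2
  L: (-2) − (-1) + (4) = 3
  T: (2) − (2) + (0) = 0
So the dimensions are [M² L³].

M: 2, L: 3, T: 0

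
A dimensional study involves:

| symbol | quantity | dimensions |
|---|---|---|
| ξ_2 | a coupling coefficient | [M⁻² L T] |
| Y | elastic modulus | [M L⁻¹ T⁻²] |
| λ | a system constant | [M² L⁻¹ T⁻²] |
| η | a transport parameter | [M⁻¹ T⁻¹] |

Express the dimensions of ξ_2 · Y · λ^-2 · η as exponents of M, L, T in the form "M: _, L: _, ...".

M: -6, L: 2, T: 2

Collect each base-dimension exponent across the product:
  M: (-2) + (1) − 2·(2) + (-1) = -6
  L: (1) + (-1) − 2·(-1) + (0) = 2
  T: (1) + (-2) − 2·(-2) + (-1) = 2
So the dimensions are [M⁻⁶ L² T²].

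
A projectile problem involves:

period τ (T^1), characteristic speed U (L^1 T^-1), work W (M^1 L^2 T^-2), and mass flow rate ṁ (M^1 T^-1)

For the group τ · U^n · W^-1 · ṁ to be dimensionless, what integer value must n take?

Balance the L exponent: (1)·n from U, plus (0) − (2) + (0) = -2 from the rest, must sum to zero.
n − 2 = 0, so n = 2.

2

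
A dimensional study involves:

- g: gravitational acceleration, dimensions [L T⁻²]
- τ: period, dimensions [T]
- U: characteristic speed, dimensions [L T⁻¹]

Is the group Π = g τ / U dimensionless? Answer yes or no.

Sum the exponent of each base dimension across the product:
  M: [g]_M + [τ]_M − [U]_M = (0) + (0) − (0) = 0
  L: [g]_L + [τ]_L − [U]_L = (1) + (0) − (1) = 0
  T: [g]_T + [τ]_T − [U]_T = (-2) + (1) − (-1) = 0
  Θ: [g]_Θ + [τ]_Θ − [U]_Θ = (0) + (0) − (0) = 0
All base exponents vanish — dimensionless.

yes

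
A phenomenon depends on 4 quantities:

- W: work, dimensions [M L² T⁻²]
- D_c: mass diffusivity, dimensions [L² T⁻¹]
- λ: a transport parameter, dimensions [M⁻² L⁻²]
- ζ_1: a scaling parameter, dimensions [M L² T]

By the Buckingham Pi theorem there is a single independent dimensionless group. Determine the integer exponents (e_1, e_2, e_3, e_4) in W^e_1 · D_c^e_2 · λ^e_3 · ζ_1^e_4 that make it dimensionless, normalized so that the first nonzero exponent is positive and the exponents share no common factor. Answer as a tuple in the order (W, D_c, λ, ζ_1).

(1, -1, 1, 1)

M: e_1·(1) + e_2·(0) + e_3·(-2) + e_4·(1) = 0
L: e_1·(2) + e_2·(2) + e_3·(-2) + e_4·(2) = 0
T: e_1·(-2) + e_2·(-1) + e_3·(0) + e_4·(1) = 0
Solving this homogeneous linear system for the smallest-integer solution (first nonzero entry positive) gives (1, -1, 1, 1).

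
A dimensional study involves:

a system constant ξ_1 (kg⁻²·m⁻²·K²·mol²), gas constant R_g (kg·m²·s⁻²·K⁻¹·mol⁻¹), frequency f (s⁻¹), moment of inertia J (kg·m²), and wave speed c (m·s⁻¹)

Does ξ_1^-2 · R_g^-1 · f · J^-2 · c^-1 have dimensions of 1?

Sum the exponent of each base dimension across the product:
  M: −2·[ξ_1]_M − [R_g]_M + [f]_M − 2·[J]_M − [c]_M = −2·(-2) − (1) + (0) − 2·(1) − (0) = 1
  L: −2·[ξ_1]_L − [R_g]_L + [f]_L − 2·[J]_L − [c]_L = −2·(-2) − (2) + (0) − 2·(2) − (1) = -3
  T: −2·[ξ_1]_T − [R_g]_T + [f]_T − 2·[J]_T − [c]_T = −2·(0) − (-2) + (-1) − 2·(0) − (-1) = 2
  Θ: −2·[ξ_1]_Θ − [R_g]_Θ + [f]_Θ − 2·[J]_Θ − [c]_Θ = −2·(2) − (-1) + (0) − 2·(0) − (0) = -3
  N: −2·[ξ_1]_N − [R_g]_N + [f]_N − 2·[J]_N − [c]_N = −2·(2) − (-1) + (0) − 2·(0) − (0) = -3
Net dimensions [M L⁻³ T² Θ⁻³ N⁻³] ≠ [1] — not dimensionless.

no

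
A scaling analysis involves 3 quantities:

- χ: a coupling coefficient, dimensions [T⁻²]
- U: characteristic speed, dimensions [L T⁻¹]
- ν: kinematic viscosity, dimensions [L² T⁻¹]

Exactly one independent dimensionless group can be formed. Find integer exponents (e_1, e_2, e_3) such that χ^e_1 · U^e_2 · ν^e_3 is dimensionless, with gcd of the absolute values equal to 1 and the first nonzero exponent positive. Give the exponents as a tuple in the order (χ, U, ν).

(1, -4, 2)

L: e_1·(0) + e_2·(1) + e_3·(2) = 0
T: e_1·(-2) + e_2·(-1) + e_3·(-1) = 0
Solving this homogeneous linear system for the smallest-integer solution (first nonzero entry positive) gives (1, -4, 2).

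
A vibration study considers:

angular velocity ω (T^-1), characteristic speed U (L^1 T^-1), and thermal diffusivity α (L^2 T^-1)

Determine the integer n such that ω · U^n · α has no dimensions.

Balance the L exponent: (1)·n from U, plus (0) + (2) = 2 from the rest, must sum to zero.
n + 2 = 0, so n = -2.

-2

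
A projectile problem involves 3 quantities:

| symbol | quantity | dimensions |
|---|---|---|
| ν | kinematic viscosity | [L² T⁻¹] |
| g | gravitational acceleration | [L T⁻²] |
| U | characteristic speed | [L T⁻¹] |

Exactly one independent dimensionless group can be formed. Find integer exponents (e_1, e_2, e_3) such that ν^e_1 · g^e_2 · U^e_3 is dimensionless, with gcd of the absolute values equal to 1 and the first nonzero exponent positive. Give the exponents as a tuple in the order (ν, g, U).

(1, 1, -3)

L: e_1·(2) + e_2·(1) + e_3·(1) = 0
T: e_1·(-1) + e_2·(-2) + e_3·(-1) = 0
Solving this homogeneous linear system for the smallest-integer solution (first nonzero entry positive) gives (1, 1, -3).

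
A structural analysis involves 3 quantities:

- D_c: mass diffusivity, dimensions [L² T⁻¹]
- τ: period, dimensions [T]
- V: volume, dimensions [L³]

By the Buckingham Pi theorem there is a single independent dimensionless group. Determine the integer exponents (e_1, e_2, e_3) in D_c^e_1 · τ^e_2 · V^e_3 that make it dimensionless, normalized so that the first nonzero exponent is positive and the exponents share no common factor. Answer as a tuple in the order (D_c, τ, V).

(3, 3, -2)

L: e_1·(2) + e_2·(0) + e_3·(3) = 0
T: e_1·(-1) + e_2·(1) + e_3·(0) = 0
Solving this homogeneous linear system for the smallest-integer solution (first nonzero entry positive) gives (3, 3, -2).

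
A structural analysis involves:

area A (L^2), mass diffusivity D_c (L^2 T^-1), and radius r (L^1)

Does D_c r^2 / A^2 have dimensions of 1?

no

Sum the exponent of each base dimension across the product:
  L: −2·[A]_L + [D_c]_L + 2·[r]_L = −2·(2) + (2) + 2·(1) = 0
  T: −2·[A]_T + [D_c]_T + 2·[r]_T = −2·(0) + (-1) + 2·(0) = -1
Net dimensions [T⁻¹] ≠ [1] — not dimensionless.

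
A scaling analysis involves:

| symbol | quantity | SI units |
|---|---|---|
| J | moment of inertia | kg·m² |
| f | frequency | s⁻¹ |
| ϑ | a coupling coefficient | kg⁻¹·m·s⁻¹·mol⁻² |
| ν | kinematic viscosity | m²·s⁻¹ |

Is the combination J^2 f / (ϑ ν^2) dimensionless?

Sum the exponent of each base dimension across the product:
  M: 2·[J]_M + [f]_M − [ϑ]_M − 2·[ν]_M = 2·(1) + (0) − (-1) − 2·(0) = 3
  L: 2·[J]_L + [f]_L − [ϑ]_L − 2·[ν]_L = 2·(2) + (0) − (1) − 2·(2) = -1
  T: 2·[J]_T + [f]_T − [ϑ]_T − 2·[ν]_T = 2·(0) + (-1) − (-1) − 2·(-1) = 2
  N: 2·[J]_N + [f]_N − [ϑ]_N − 2·[ν]_N = 2·(0) + (0) − (-2) − 2·(0) = 2
Net dimensions [M³ L⁻¹ T² N²] ≠ [1] — not dimensionless.

no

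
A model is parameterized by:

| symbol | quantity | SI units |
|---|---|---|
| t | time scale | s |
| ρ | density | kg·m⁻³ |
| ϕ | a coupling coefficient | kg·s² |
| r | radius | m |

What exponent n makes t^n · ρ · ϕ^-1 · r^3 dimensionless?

2

Balance the T exponent: (1)·n from t, plus (0) − (2) + 3·(0) = -2 from the rest, must sum to zero.
n − 2 = 0, so n = 2.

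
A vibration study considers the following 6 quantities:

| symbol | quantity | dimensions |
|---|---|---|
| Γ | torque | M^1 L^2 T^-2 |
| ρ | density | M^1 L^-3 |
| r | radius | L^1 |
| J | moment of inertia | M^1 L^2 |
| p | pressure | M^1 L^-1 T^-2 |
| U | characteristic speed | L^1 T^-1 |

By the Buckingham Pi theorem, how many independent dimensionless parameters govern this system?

3

There are 6 variables and 3 base dimensions (M, L, T).
The dimension matrix has rank 3.
Independent dimensionless groups: 6 − 3 = 3.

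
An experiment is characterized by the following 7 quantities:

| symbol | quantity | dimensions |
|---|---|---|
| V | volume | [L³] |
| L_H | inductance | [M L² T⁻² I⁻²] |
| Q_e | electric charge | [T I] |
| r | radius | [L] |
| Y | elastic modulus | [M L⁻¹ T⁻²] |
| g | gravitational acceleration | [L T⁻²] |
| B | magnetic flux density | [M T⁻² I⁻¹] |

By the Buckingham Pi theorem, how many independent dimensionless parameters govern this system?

There are 7 variables and 4 base dimensions (M, L, T, I).
The dimension matrix has rank 4.
Independent dimensionless groups: 7 − 4 = 3.

3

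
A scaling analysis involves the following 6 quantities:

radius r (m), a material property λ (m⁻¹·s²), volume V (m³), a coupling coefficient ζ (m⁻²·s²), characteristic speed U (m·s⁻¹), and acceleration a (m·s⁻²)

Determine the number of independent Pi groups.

4

There are 6 variables and 2 base dimensions (L, T).
The dimension matrix has rank 2.
Independent dimensionless groups: 6 − 2 = 4.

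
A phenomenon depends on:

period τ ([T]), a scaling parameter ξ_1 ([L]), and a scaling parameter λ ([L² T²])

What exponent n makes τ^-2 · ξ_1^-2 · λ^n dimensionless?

Balance the L exponent: (2)·n from λ, plus −2·(0) − 2·(1) = -2 from the rest, must sum to zero.
2n − 2 = 0, so n = 1.

1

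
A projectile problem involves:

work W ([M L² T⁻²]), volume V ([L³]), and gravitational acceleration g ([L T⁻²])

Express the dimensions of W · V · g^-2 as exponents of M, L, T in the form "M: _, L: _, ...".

Collect each base-dimension exponent across the product:
  M: (1) + (0) − 2·(0) = 1
  L: (2) + (3) − 2·(1) = 3
  T: (-2) + (0) − 2·(-2) = 2
So the dimensions are [M L³ T²].

M: 1, L: 3, T: 2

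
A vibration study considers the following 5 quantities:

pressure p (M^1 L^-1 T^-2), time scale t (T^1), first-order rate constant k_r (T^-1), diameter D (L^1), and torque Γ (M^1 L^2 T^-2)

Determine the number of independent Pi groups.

2

There are 5 variables and 3 base dimensions (M, L, T).
The dimension matrix has rank 3.
Independent dimensionless groups: 5 − 3 = 2.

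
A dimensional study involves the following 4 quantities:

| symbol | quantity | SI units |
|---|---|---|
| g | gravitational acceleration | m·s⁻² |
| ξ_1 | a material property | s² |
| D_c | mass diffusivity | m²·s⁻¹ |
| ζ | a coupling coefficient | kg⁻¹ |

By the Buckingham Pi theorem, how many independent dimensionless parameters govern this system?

There are 4 variables and 3 base dimensions (M, L, T).
The dimension matrix has rank 3.
Independent dimensionless groups: 4 − 3 = 1.

1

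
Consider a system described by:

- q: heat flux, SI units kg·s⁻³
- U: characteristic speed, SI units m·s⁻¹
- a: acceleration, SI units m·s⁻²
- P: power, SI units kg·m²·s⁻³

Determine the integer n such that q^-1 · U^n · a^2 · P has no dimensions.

-4

Balance the L exponent: (1)·n from U, plus −(0) + 2·(1) + (2) = 4 from the rest, must sum to zero.
n + 4 = 0, so n = -4.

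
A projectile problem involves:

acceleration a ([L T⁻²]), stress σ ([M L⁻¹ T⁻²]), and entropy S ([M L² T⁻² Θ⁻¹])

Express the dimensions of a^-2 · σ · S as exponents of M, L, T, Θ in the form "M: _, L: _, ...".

Collect each base-dimension exponent across the product:
  M: −2·(0) + (1) + (1) = 2
  L: −2·(1) + (-1) + (2) = -1
  T: −2·(-2) + (-2) + (-2) = 0
  Θ: −2·(0) + (0) + (-1) = -1
So the dimensions are [M² L⁻¹ Θ⁻¹].

M: 2, L: -1, T: 0, Θ: -1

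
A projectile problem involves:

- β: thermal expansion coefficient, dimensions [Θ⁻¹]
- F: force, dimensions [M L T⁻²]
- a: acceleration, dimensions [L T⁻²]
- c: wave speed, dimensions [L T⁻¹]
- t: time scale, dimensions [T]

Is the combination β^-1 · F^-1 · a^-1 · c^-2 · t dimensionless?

no

Sum the exponent of each base dimension across the product:
  M: −[β]_M − [F]_M − [a]_M − 2·[c]_M + [t]_M = −(0) − (1) − (0) − 2·(0) + (0) = -1
  L: −[β]_L − [F]_L − [a]_L − 2·[c]_L + [t]_L = −(0) − (1) − (1) − 2·(1) + (0) = -4
  T: −[β]_T − [F]_T − [a]_T − 2·[c]_T + [t]_T = −(0) − (-2) − (-2) − 2·(-1) + (1) = 7
  Θ: −[β]_Θ − [F]_Θ − [a]_Θ − 2·[c]_Θ + [t]_Θ = −(-1) − (0) − (0) − 2·(0) + (0) = 1
Net dimensions [M⁻¹ L⁻⁴ T⁷ Θ] ≠ [1] — not dimensionless.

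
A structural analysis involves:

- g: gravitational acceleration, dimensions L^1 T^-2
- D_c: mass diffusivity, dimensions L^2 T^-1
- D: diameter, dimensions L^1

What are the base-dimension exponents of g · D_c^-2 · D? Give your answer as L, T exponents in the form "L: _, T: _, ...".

L: -2, T: 0

Collect each base-dimension exponent across the product:
  L: (1) − 2·(2) + (1) = -2
  T: (-2) − 2·(-1) + (0) = 0
So the dimensions are [L⁻²].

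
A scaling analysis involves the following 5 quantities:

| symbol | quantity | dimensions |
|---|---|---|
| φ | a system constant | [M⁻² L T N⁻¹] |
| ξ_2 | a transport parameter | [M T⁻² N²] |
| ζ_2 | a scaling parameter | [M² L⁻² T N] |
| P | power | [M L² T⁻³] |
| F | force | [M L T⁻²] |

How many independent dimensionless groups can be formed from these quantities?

There are 5 variables and 4 base dimensions (M, L, T, N).
The dimension matrix has rank 4.
Independent dimensionless groups: 5 − 4 = 1.

1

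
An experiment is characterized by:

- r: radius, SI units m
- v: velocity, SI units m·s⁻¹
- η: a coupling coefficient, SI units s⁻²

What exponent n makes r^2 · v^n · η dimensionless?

-2

Balance the L exponent: (1)·n from v, plus 2·(1) + (0) = 2 from the rest, must sum to zero.
n + 2 = 0, so n = -2.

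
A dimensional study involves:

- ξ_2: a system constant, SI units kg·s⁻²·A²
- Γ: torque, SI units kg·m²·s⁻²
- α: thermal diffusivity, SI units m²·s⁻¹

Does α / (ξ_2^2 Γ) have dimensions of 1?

Sum the exponent of each base dimension across the product:
  M: −2·[ξ_2]_M − [Γ]_M + [α]_M = −2·(1) − (1) + (0) = -3
  L: −2·[ξ_2]_L − [Γ]_L + [α]_L = −2·(0) − (2) + (2) = 0
  T: −2·[ξ_2]_T − [Γ]_T + [α]_T = −2·(-2) − (-2) + (-1) = 5
  I: −2·[ξ_2]_I − [Γ]_I + [α]_I = −2·(2) − (0) + (0) = -4
Net dimensions [M⁻³ T⁵ I⁻⁴] ≠ [1] — not dimensionless.

no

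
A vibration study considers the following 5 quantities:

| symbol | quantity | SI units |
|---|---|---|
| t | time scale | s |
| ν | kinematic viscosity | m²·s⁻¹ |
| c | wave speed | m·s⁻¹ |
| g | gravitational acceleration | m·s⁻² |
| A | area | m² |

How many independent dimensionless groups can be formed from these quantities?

There are 5 variables and 2 base dimensions (L, T).
The dimension matrix has rank 2.
Independent dimensionless groups: 5 − 2 = 3.

3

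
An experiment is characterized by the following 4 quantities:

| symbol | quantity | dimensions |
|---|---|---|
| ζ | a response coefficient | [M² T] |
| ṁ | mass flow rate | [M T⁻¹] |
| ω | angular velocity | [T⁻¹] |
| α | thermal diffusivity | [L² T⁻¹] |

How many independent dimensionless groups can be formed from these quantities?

1

There are 4 variables and 3 base dimensions (M, L, T).
The dimension matrix has rank 3.
Independent dimensionless groups: 4 − 3 = 1.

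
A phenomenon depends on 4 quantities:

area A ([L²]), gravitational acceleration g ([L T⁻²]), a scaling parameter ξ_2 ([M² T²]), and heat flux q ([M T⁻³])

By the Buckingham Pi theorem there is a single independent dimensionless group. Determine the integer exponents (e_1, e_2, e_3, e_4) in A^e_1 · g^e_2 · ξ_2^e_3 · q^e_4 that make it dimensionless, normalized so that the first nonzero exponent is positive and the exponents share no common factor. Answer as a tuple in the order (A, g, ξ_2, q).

M: e_1·(0) + e_2·(0) + e_3·(2) + e_4·(1) = 0
L: e_1·(2) + e_2·(1) + e_3·(0) + e_4·(0) = 0
T: e_1·(0) + e_2·(-2) + e_3·(2) + e_4·(-3) = 0
Solving this homogeneous linear system for the smallest-integer solution (first nonzero entry positive) gives (2, -4, -1, 2).

(2, -4, -1, 2)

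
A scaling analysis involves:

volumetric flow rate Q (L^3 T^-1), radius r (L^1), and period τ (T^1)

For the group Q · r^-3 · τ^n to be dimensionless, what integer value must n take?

1

Balance the T exponent: (1)·n from τ, plus (-1) − 3·(0) = -1 from the rest, must sum to zero.
n − 1 = 0, so n = 1.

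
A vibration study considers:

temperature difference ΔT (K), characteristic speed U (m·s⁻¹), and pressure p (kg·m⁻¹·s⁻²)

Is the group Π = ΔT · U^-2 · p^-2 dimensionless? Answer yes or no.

no

Sum the exponent of each base dimension across the product:
  M: [ΔT]_M − 2·[U]_M − 2·[p]_M = (0) − 2·(0) − 2·(1) = -2
  L: [ΔT]_L − 2·[U]_L − 2·[p]_L = (0) − 2·(1) − 2·(-1) = 0
  T: [ΔT]_T − 2·[U]_T − 2·[p]_T = (0) − 2·(-1) − 2·(-2) = 6
  Θ: [ΔT]_Θ − 2·[U]_Θ − 2·[p]_Θ = (1) − 2·(0) − 2·(0) = 1
Net dimensions [M⁻² T⁶ Θ] ≠ [1] — not dimensionless.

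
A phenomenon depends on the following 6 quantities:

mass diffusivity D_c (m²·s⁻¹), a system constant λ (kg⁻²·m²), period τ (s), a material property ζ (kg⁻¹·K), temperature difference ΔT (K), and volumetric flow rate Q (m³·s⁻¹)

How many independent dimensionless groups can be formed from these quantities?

There are 6 variables and 4 base dimensions (M, L, T, Θ).
The dimension matrix has rank 4.
Independent dimensionless groups: 6 − 4 = 2.

2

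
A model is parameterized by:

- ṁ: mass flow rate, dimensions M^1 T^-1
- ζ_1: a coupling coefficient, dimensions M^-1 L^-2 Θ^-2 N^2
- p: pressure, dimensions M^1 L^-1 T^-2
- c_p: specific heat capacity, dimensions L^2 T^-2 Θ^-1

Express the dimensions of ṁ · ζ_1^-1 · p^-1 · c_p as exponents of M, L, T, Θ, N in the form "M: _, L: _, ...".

M: 1, L: 5, T: -1, Θ: 1, N: -2

Collect each base-dimension exponent across the product:
  M: (1) − (-1) − (1) + (0) = 1
  L: (0) − (-2) − (-1) + (2) = 5
  T: (-1) − (0) − (-2) + (-2) = -1
  Θ: (0) − (-2) − (0) + (-1) = 1
  N: (0) − (2) − (0) + (0) = -2
So the dimensions are [M L⁵ T⁻¹ Θ N⁻²].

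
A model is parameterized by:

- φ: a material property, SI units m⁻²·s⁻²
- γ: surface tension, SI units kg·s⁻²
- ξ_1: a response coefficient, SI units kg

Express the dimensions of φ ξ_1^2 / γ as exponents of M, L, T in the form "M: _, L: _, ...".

Collect each base-dimension exponent across the product:
  M: (0) − (1) + 2·(1) = 1
  L: (-2) − (0) + 2·(0) = -2
  T: (-2) − (-2) + 2·(0) = 0
So the dimensions are [M L⁻²].

M: 1, L: -2, T: 0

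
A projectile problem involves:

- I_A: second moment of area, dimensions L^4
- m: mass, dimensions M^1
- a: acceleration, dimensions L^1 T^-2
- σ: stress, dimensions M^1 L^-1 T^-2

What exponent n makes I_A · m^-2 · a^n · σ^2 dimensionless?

Balance the L exponent: (1)·n from a, plus (4) − 2·(0) + 2·(-1) = 2 from the rest, must sum to zero.
n + 2 = 0, so n = -2.

-2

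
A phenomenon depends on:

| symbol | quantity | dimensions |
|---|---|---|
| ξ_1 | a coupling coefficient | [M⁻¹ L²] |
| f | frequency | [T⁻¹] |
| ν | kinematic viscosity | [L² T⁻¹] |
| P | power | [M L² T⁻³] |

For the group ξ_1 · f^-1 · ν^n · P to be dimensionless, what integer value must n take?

-2

Balance the L exponent: (2)·n from ν, plus (2) − (0) + (2) = 4 from the rest, must sum to zero.
2n + 4 = 0, so n = -2.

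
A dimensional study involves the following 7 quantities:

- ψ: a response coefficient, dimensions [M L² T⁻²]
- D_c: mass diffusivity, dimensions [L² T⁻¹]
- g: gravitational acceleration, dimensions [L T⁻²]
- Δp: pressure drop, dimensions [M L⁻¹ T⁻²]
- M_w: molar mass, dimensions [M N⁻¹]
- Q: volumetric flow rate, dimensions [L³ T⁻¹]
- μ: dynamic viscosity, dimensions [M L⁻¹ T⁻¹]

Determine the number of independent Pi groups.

3

There are 7 variables and 4 base dimensions (M, L, T, N).
The dimension matrix has rank 4.
Independent dimensionless groups: 7 − 4 = 3.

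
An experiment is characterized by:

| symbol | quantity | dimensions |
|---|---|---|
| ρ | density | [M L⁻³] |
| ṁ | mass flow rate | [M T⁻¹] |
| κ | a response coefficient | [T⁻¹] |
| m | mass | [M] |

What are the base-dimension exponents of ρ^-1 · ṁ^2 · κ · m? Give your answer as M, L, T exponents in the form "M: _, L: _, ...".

Collect each base-dimension exponent across the product:
  M: −(1) + 2·(1) + (0) + (1) = 2
  L: −(-3) + 2·(0) + (0) + (0) = 3
  T: −(0) + 2·(-1) + (-1) + (0) = -3
So the dimensions are [M² L³ T⁻³].

M: 2, L: 3, T: -3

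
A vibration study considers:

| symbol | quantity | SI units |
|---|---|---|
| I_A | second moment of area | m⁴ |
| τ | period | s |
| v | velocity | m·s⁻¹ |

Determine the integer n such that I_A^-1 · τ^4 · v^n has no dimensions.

4

Balance the L exponent: (1)·n from v, plus −(4) + 4·(0) = -4 from the rest, must sum to zero.
n − 4 = 0, so n = 4.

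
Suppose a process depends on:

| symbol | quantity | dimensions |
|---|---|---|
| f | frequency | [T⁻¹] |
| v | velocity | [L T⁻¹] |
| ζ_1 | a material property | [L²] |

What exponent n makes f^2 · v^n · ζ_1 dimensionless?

-2

Balance the L exponent: (1)·n from v, plus 2·(0) + (2) = 2 from the rest, must sum to zero.
n + 2 = 0, so n = -2.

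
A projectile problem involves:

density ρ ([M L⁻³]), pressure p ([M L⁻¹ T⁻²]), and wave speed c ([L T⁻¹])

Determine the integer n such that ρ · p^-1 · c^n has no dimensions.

2

Balance the L exponent: (1)·n from c, plus (-3) − (-1) = -2 from the rest, must sum to zero.
n − 2 = 0, so n = 2.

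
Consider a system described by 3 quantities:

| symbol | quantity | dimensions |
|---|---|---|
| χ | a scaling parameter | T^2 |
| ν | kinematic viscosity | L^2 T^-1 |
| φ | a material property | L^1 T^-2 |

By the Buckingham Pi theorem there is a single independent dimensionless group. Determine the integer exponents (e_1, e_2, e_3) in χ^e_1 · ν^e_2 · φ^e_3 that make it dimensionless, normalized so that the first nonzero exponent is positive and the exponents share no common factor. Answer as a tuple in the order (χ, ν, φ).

L: e_1·(0) + e_2·(2) + e_3·(1) = 0
T: e_1·(2) + e_2·(-1) + e_3·(-2) = 0
Solving this homogeneous linear system for the smallest-integer solution (first nonzero entry positive) gives (3, -2, 4).

(3, -2, 4)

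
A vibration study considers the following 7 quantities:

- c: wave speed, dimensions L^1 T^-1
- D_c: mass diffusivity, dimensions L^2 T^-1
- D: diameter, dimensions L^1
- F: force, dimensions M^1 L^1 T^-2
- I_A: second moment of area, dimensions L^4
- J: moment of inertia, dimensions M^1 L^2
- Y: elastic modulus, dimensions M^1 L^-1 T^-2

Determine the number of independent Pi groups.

There are 7 variables and 3 base dimensions (M, L, T).
The dimension matrix has rank 3.
Independent dimensionless groups: 7 − 3 = 4.

4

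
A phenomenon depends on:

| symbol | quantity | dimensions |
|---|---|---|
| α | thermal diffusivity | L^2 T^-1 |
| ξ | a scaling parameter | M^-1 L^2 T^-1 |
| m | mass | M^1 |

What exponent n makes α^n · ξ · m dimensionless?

-1

Balance the L exponent: (2)·n from α, plus (2) + (0) = 2 from the rest, must sum to zero.
2n + 2 = 0, so n = -1.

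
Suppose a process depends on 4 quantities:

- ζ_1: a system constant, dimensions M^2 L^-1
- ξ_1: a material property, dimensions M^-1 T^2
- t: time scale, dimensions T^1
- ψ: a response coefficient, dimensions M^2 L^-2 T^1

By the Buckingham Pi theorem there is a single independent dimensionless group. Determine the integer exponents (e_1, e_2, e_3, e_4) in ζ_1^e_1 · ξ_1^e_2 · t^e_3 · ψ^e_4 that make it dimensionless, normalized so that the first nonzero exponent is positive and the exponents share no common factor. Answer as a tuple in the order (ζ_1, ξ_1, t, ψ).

M: e_1·(2) + e_2·(-1) + e_3·(0) + e_4·(2) = 0
L: e_1·(-1) + e_2·(0) + e_3·(0) + e_4·(-2) = 0
T: e_1·(0) + e_2·(2) + e_3·(1) + e_4·(1) = 0
Solving this homogeneous linear system for the smallest-integer solution (first nonzero entry positive) gives (2, 2, -3, -1).

(2, 2, -3, -1)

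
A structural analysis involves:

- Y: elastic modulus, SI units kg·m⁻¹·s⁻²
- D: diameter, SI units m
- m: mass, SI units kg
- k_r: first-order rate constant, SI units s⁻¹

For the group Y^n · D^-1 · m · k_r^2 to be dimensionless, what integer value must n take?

Balance the M exponent: (1)·n from Y, plus −(0) + (1) + 2·(0) = 1 from the rest, must sum to zero.
n + 1 = 0, so n = -1.

-1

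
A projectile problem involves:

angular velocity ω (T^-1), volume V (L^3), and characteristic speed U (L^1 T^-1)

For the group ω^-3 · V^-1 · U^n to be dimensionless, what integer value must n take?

3

Balance the L exponent: (1)·n from U, plus −3·(0) − (3) = -3 from the rest, must sum to zero.
n − 3 = 0, so n = 3.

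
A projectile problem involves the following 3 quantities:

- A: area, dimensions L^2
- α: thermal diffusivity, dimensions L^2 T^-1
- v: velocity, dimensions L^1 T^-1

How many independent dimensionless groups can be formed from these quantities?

There are 3 variables and 2 base dimensions (L, T).
The dimension matrix has rank 2.
Independent dimensionless groups: 3 − 2 = 1.

1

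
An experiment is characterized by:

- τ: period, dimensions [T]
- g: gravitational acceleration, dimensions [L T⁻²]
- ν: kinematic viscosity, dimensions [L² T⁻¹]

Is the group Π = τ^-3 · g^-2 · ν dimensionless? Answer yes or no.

yes

Sum the exponent of each base dimension across the product:
  L: −3·[τ]_L − 2·[g]_L + [ν]_L = −3·(0) − 2·(1) + (2) = 0
  T: −3·[τ]_T − 2·[g]_T + [ν]_T = −3·(1) − 2·(-2) + (-1) = 0
All base exponents vanish — dimensionless.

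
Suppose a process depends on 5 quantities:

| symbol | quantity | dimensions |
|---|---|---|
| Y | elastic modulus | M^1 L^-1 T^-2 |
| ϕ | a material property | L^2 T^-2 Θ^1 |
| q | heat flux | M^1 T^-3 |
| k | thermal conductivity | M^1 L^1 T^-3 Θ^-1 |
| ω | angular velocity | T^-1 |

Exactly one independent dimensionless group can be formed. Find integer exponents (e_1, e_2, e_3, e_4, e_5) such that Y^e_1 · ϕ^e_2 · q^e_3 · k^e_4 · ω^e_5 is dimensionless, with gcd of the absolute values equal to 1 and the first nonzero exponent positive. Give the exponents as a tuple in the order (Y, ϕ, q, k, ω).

(3, 1, -4, 1, 1)

M: e_1·(1) + e_2·(0) + e_3·(1) + e_4·(1) + e_5·(0) = 0
L: e_1·(-1) + e_2·(2) + e_3·(0) + e_4·(1) + e_5·(0) = 0
T: e_1·(-2) + e_2·(-2) + e_3·(-3) + e_4·(-3) + e_5·(-1) = 0
Θ: e_1·(0) + e_2·(1) + e_3·(0) + e_4·(-1) + e_5·(0) = 0
Solving this homogeneous linear system for the smallest-integer solution (first nonzero entry positive) gives (3, 1, -4, 1, 1).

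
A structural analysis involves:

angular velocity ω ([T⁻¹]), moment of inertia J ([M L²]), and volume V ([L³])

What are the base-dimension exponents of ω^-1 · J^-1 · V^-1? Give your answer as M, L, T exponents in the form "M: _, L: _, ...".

Collect each base-dimension exponent across the product:
  M: −(0) − (1) − (0) = -1
  L: −(0) − (2) − (3) = -5
  T: −(-1) − (0) − (0) = 1
So the dimensions are [M⁻¹ L⁻⁵ T].

M: -1, L: -5, T: 1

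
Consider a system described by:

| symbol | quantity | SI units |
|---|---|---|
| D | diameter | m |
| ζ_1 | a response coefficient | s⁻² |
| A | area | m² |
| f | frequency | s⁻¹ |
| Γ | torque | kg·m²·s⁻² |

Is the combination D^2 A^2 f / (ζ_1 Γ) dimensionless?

Sum the exponent of each base dimension across the product:
  M: 2·[D]_M − [ζ_1]_M + 2·[A]_M + [f]_M − [Γ]_M = 2·(0) − (0) + 2·(0) + (0) − (1) = -1
  L: 2·[D]_L − [ζ_1]_L + 2·[A]_L + [f]_L − [Γ]_L = 2·(1) − (0) + 2·(2) + (0) − (2) = 4
  T: 2·[D]_T − [ζ_1]_T + 2·[A]_T + [f]_T − [Γ]_T = 2·(0) − (-2) + 2·(0) + (-1) − (-2) = 3
Net dimensions [M⁻¹ L⁴ T³] ≠ [1] — not dimensionless.

no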